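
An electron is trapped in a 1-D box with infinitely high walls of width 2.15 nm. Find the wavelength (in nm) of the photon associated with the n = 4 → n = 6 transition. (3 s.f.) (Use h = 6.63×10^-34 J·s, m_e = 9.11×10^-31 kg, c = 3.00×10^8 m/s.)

λ = 762 nm

E_1 = h²/(8m_eL²) = 1.305×10^-20 J, so ΔE = (6² − 4²)E_1 = 2.610×10^-19 J.
λ = hc/ΔE = (6.63×10^-34·3.00×10^8)/2.610×10^-19 = 7.62×10^-7 m = 762 nm.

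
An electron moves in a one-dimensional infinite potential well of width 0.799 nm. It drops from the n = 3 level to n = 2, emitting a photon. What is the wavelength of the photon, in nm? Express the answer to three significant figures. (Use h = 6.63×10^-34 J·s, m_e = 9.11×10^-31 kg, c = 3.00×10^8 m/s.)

λ = 421 nm

E_1 = h²/(8m_eL²) = 9.448×10^-20 J, so ΔE = (3² − 2²)E_1 = 4.724×10^-19 J.
λ = hc/ΔE = (6.63×10^-34·3.00×10^8)/4.724×10^-19 = 4.21×10^-7 m = 421 nm.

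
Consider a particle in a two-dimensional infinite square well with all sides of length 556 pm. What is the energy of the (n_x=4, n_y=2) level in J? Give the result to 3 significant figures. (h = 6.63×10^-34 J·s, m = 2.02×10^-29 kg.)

For a 2D rectangular well E = (h²/8m)·Σ n_i²/L_i² = (6.63×10^-34)²/(8·2.02×10^-29) · [4²/(556 pm)² + 2²/(556 pm)²].
Evaluating gives E = 1.76×10^-19 J.

E = 1.76×10^-19 J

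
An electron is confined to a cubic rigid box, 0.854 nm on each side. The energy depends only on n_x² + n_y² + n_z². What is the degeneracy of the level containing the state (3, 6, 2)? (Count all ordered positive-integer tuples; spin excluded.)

degeneracy = 6

The level has n_x² + n_y² + n_z² = 49. The ordered positive-integer solutions are (2, 3, 6), (2, 6, 3), (3, 2, 6), (3, 6, 2), (6, 2, 3), (6, 3, 2).
That gives 6 states.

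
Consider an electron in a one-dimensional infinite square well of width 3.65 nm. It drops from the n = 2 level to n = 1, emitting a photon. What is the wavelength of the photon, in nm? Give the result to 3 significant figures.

λ = 1.46×10^4 nm

E_1 = h²/(8m_eL²) = 4.522×10^-21 J, so ΔE = (2² − 1²)E_1 = 1.357×10^-20 J.
λ = hc/ΔE = (6.626×10^-34·2.998×10^8)/1.357×10^-20 = 1.46×10^-5 m = 1.46×10^4 nm.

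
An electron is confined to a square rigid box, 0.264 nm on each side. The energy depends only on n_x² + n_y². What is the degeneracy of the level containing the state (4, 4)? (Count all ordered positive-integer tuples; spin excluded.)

The level has n_x² + n_y² = 32. The ordered positive-integer solutions are (4, 4).
That gives 1 state.

degeneracy = 1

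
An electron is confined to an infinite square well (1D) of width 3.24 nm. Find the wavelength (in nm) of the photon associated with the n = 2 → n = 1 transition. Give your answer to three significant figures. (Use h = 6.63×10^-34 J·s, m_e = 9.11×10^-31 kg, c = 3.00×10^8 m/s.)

λ = 1.15×10^4 nm

E_1 = h²/(8m_eL²) = 5.746×10^-21 J, so ΔE = (2² − 1²)E_1 = 1.724×10^-20 J.
λ = hc/ΔE = (6.63×10^-34·3.00×10^8)/1.724×10^-20 = 1.15×10^-5 m = 1.15×10^4 nm.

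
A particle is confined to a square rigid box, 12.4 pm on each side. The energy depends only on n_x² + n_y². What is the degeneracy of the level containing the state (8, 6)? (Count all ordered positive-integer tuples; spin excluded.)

The level has n_x² + n_y² = 100. The ordered positive-integer solutions are (6, 8), (8, 6).
That gives 2 states.

degeneracy = 2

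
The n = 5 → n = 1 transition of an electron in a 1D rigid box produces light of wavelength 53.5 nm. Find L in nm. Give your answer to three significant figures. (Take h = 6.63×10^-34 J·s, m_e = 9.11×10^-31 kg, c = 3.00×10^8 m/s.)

L = 0.624 nm

The photon carries ΔE = hc/λ = 6.63×10^-34·3.00×10^8/5.35×10^-8 m = 3.718×10^-18 J.
Since ΔE = (5² − 1²)E_1, E_1 = 1.549×10^-19 J, and L = h/√(8m_eE_1) = 6.24×10^-10 m = 0.624 nm.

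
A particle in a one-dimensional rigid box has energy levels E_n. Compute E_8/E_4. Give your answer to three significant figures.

E_n ∝ n², so E_8/E_4 = 8²/4² = 64/16 = 4.00.

4.00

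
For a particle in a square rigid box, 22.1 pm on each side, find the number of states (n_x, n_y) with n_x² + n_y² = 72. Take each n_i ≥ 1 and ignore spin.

degeneracy = 1

The level has n_x² + n_y² = 72. The ordered positive-integer solutions are (6, 6).
That gives 1 state.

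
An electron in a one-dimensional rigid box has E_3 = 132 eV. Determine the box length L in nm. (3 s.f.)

L = 0.160 nm

From E_n = n²h²/(8m_eL²), L = n·h/√(8m_eE_n).
E_3 = 132 eV = 2.115×10^-17 J, so L = 3·6.626×10^-34/√(8·9.109×10^-31·2.115×10^-17) = 1.60×10^-10 m = 0.160 nm.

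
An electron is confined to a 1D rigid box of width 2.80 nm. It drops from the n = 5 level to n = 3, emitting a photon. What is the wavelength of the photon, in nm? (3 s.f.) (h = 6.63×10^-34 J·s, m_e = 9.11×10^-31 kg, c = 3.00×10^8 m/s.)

λ = 1.62×10^3 nm

E_1 = h²/(8m_eL²) = 7.693×10^-21 J, so ΔE = (5² − 3²)E_1 = 1.231×10^-19 J.
λ = hc/ΔE = (6.63×10^-34·3.00×10^8)/1.231×10^-19 = 1.62×10^-6 m = 1.62×10^3 nm.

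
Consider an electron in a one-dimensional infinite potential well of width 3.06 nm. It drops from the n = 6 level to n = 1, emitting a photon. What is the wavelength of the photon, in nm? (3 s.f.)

λ = 882 nm

E_1 = h²/(8m_eL²) = 6.434×10^-21 J, so ΔE = (6² − 1²)E_1 = 2.252×10^-19 J.
λ = hc/ΔE = (6.626×10^-34·2.998×10^8)/2.252×10^-19 = 8.82×10^-7 m = 882 nm.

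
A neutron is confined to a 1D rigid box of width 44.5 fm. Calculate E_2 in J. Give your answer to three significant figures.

For an infinite well E_n = n²h²/(8m_nL²), so E_1 = h²/(8m_nL²) = (6.626×10^-34)²/(8·1.675×10^-27·(4.45×10^-14 m)²) = 1.655×10^-14 J.
Then E_2 = 2²·E_1 = 4·1.655×10^-14 J = 6.62×10^-14 J.

E_2 = 6.62×10^-14 J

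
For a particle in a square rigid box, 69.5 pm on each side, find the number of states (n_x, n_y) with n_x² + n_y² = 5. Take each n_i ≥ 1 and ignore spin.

degeneracy = 2

The level has n_x² + n_y² = 5. The ordered positive-integer solutions are (1, 2), (2, 1).
That gives 2 states.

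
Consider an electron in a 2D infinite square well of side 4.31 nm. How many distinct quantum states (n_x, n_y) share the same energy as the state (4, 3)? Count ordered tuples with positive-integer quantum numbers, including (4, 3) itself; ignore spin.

The level has n_x² + n_y² = 25. The ordered positive-integer solutions are (3, 4), (4, 3).
That gives 2 states.

degeneracy = 2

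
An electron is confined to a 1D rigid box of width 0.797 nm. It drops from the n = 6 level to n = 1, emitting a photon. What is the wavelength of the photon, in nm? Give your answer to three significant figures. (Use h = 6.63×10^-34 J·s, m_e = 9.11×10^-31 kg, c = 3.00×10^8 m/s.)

λ = 59.9 nm

E_1 = h²/(8m_eL²) = 9.495×10^-20 J, so ΔE = (6² − 1²)E_1 = 3.323×10^-18 J.
λ = hc/ΔE = (6.63×10^-34·3.00×10^8)/3.323×10^-18 = 5.99×10^-8 m = 59.9 nm.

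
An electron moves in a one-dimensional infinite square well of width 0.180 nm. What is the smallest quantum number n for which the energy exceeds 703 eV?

E_1 = h²/(8m_eL²) = 1.860×10^-18 J = 11.61 eV.
Need n² > 703/11.61 = 60.55, i.e. n > 7.781.
The smallest integer satisfying this is n = 8.

n = 8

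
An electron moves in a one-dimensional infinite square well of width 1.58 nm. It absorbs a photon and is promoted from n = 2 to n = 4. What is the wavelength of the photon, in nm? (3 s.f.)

E_1 = h²/(8m_eL²) = 2.413×10^-20 J, so ΔE = (4² − 2²)E_1 = 2.896×10^-19 J.
λ = hc/ΔE = (6.626×10^-34·2.998×10^8)/2.896×10^-19 = 6.86×10^-7 m = 686 nm.

λ = 686 nm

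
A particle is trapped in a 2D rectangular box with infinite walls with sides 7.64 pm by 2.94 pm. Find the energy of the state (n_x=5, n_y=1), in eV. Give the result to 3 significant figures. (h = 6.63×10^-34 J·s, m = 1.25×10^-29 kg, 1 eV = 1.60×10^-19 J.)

For a 2D rectangular well E = (h²/8m)·Σ n_i²/L_i² = (6.63×10^-34)²/(8·1.25×10^-29) · [5²/(7.64 pm)² + 1²/(2.94 pm)²].
Evaluating gives E = 2.391×10^-15 J = 1.49×10^4 eV.

E = 1.49×10^4 eV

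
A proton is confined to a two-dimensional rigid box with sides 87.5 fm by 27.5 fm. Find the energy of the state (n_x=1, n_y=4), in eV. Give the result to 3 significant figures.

E = 4.36×10^6 eV

For a 2D rectangular well E = (h²/8m_p)·Σ n_i²/L_i² = (6.626×10^-34)²/(8·1.673×10^-27) · [1²/(87.5 fm)² + 4²/(27.5 fm)²].
Evaluating gives E = 6.983×10^-13 J = 4.36×10^6 eV.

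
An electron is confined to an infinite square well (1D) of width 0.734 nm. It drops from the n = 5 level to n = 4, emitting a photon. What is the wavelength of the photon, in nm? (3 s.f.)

λ = 197 nm

E_1 = h²/(8m_eL²) = 1.118×10^-19 J, so ΔE = (5² − 4²)E_1 = 1.006×10^-18 J.
λ = hc/ΔE = (6.626×10^-34·2.998×10^8)/1.006×10^-18 = 1.97×10^-7 m = 197 nm.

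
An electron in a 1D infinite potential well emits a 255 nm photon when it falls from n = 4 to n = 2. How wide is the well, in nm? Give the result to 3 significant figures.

L = 0.963 nm

The photon carries ΔE = hc/λ = 6.626×10^-34·2.998×10^8/2.55×10^-7 m = 7.790×10^-19 J.
Since ΔE = (4² − 2²)E_1, E_1 = 6.492×10^-20 J, and L = h/√(8m_eE_1) = 9.63×10^-10 m = 0.963 nm.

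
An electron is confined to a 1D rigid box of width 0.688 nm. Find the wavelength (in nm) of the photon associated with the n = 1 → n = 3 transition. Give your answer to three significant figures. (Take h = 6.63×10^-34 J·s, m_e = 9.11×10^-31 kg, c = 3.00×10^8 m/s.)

E_1 = h²/(8m_eL²) = 1.274×10^-19 J, so ΔE = (3² − 1²)E_1 = 1.019×10^-18 J.
λ = hc/ΔE = (6.63×10^-34·3.00×10^8)/1.019×10^-18 = 1.95×10^-7 m = 195 nm.

λ = 195 nm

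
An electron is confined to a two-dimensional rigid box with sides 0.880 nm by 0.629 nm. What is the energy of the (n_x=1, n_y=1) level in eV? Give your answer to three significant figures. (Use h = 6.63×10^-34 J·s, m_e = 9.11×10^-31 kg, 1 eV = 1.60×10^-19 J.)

For a 2D rectangular well E = (h²/8m_e)·Σ n_i²/L_i² = (6.63×10^-34)²/(8·9.11×10^-31) · [1²/(0.880 nm)² + 1²/(0.629 nm)²].
Evaluating gives E = 2.303×10^-19 J = 1.44 eV.

E = 1.44 eV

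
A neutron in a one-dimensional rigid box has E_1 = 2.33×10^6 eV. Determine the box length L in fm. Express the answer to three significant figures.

From E_n = n²h²/(8m_nL²), L = n·h/√(8m_nE_n).
E_1 = 2.33×10^6 eV = 3.733×10^-13 J, so L = 1·6.626×10^-34/√(8·1.675×10^-27·3.733×10^-13) = 9.37×10^-15 m = 9.37 fm.

L = 9.37 fm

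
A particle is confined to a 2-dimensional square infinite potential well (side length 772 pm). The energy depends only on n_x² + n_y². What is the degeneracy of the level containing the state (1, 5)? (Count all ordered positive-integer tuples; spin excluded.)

degeneracy = 2

The level has n_x² + n_y² = 26. The ordered positive-integer solutions are (1, 5), (5, 1).
That gives 2 states.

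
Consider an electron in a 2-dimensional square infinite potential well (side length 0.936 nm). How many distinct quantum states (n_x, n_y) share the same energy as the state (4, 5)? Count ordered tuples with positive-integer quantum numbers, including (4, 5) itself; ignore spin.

The level has n_x² + n_y² = 41. The ordered positive-integer solutions are (4, 5), (5, 4).
That gives 2 states.

degeneracy = 2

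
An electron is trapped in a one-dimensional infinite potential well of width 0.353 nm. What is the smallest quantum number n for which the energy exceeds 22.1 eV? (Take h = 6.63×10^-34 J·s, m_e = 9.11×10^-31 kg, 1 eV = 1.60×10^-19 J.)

n = 3

E_1 = h²/(8m_eL²) = 4.840×10^-19 J = 3.025 eV.
Need n² > 22.1/3.025 = 7.306, i.e. n > 2.703.
The smallest integer satisfying this is n = 3.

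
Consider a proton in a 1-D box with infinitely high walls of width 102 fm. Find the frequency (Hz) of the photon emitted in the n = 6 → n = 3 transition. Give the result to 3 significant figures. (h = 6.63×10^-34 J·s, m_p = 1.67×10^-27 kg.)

f = 1.29×10^20 Hz

E_1 = h²/(8m_pL²) = 3.162×10^-15 J and ΔE = (6² − 3²)E_1 = 8.537×10^-14 J.
f = ΔE/h = 8.537×10^-14/6.63×10^-34 = 1.29×10^20 Hz.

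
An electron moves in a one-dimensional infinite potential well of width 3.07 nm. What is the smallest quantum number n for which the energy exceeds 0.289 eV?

n = 3

E_1 = h²/(8m_eL²) = 6.392×10^-21 J = 0.03990 eV.
Need n² > 0.289/0.03990 = 7.243, i.e. n > 2.691.
The smallest integer satisfying this is n = 3.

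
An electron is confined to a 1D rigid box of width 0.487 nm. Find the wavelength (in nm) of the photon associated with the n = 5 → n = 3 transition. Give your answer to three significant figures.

E_1 = h²/(8m_eL²) = 2.540×10^-19 J, so ΔE = (5² − 3²)E_1 = 4.064×10^-18 J.
λ = hc/ΔE = (6.626×10^-34·2.998×10^8)/4.064×10^-18 = 4.89×10^-8 m = 48.9 nm.

λ = 48.9 nm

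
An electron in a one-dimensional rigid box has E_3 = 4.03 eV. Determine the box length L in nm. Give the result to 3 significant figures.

L = 0.916 nm

From E_n = n²h²/(8m_eL²), L = n·h/√(8m_eE_n).
E_3 = 4.03 eV = 6.456×10^-19 J, so L = 3·6.626×10^-34/√(8·9.109×10^-31·6.456×10^-19) = 9.16×10^-10 m = 0.916 nm.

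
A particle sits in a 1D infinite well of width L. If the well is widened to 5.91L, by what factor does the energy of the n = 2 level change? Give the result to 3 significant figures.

0.0286

E_n ∝ 1/L², so the energy scales by 1/5.91² = 0.0286.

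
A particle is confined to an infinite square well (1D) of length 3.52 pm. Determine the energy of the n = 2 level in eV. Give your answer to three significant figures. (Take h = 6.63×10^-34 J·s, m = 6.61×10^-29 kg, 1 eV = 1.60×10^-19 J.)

E_2 = 1.68×10^3 eV

For an infinite well E_n = n²h²/(8mL²), so E_1 = h²/(8mL²) = (6.63×10^-34)²/(8·6.61×10^-29·(3.52×10^-12 m)²) = 6.709×10^-17 J.
Then E_2 = 2²·E_1 = 4·6.709×10^-17 J = 2.684×10^-16 J.
Converting, E_2 = 2.684×10^-16 J / (1.60×10^-19 J/eV) = 1.68×10^3 eV.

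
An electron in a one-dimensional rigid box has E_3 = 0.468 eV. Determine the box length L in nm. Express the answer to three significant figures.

L = 2.69 nm

From E_n = n²h²/(8m_eL²), L = n·h/√(8m_eE_n).
E_3 = 0.468 eV = 7.497×10^-20 J, so L = 3·6.626×10^-34/√(8·9.109×10^-31·7.497×10^-20) = 2.69×10^-9 m = 2.69 nm.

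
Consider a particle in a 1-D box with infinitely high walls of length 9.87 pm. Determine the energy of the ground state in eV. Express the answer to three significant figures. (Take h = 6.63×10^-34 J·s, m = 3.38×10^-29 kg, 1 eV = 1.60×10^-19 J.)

E_1 = 104 eV

For an infinite well E_n = n²h²/(8mL²), so E_1 = h²/(8mL²) = (6.63×10^-34)²/(8·3.38×10^-29·(9.87×10^-12 m)²) = 1.669×10^-17 J.
Converting, E_1 = 1.669×10^-17 J / (1.60×10^-19 J/eV) = 104 eV.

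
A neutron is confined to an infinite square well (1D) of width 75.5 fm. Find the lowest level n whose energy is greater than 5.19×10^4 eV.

n = 2

E_1 = h²/(8m_nL²) = 5.748×10^-15 J = 3.588×10^4 eV.
Need n² > 5.19×10^4/3.588×10^4 = 1.446, i.e. n > 1.202.
The smallest integer satisfying this is n = 2.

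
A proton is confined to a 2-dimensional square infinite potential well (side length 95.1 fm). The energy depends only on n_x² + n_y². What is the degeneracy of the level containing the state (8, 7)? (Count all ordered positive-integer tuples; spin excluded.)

degeneracy = 2

The level has n_x² + n_y² = 113. The ordered positive-integer solutions are (7, 8), (8, 7).
That gives 2 states.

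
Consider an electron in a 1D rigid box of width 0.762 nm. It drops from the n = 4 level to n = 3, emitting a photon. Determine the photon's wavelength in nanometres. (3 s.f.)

E_1 = h²/(8m_eL²) = 1.038×10^-19 J, so ΔE = (4² − 3²)E_1 = 7.266×10^-19 J.
λ = hc/ΔE = (6.626×10^-34·2.998×10^8)/7.266×10^-19 = 2.73×10^-7 m = 273 nm.

λ = 273 nm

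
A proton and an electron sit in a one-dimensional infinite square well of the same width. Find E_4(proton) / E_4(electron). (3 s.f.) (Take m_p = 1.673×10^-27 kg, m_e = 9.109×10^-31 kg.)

E_n ∝ 1/m at fixed n and L, so the ratio is m_e/m_p = 9.109×10^-31/1.673×10^-27 = 5.44×10^-4.

5.44×10^-4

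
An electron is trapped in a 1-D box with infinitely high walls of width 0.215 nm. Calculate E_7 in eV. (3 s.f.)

For an infinite well E_n = n²h²/(8m_eL²), so E_1 = h²/(8m_eL²) = (6.626×10^-34)²/(8·9.109×10^-31·(2.15×10^-10 m)²) = 1.303×10^-18 J.
Then E_7 = 7²·E_1 = 49·1.303×10^-18 J = 6.385×10^-17 J.
Converting, E_7 = 6.385×10^-17 J / (1.602×10^-19 J/eV) = 399 eV.

E_7 = 399 eV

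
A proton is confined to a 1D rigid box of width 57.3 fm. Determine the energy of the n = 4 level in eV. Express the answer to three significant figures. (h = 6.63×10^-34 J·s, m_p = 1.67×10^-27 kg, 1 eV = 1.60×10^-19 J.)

E_4 = 1.00×10^6 eV

For an infinite well E_n = n²h²/(8m_pL²), so E_1 = h²/(8m_pL²) = (6.63×10^-34)²/(8·1.67×10^-27·(5.73×10^-14 m)²) = 1.002×10^-14 J.
Then E_4 = 4²·E_1 = 16·1.002×10^-14 J = 1.603×10^-13 J.
Converting, E_4 = 1.603×10^-13 J / (1.60×10^-19 J/eV) = 1.00×10^6 eV.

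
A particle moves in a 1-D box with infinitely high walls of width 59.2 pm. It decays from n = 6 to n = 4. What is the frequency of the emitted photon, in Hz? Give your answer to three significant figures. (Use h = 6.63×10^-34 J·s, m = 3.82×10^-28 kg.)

f = 1.24×10^15 Hz

E_1 = h²/(8mL²) = 4.104×10^-20 J and ΔE = (6² − 4²)E_1 = 8.208×10^-19 J.
f = ΔE/h = 8.208×10^-19/6.63×10^-34 = 1.24×10^15 Hz.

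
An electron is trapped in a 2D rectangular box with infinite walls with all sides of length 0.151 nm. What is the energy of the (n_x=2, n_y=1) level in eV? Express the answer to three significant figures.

For a 2D rectangular well E = (h²/8m_e)·Σ n_i²/L_i² = (6.626×10^-34)²/(8·9.109×10^-31) · [2²/(0.151 nm)² + 1²/(0.151 nm)²].
Evaluating gives E = 1.321×10^-17 J = 82.5 eV.

E = 82.5 eV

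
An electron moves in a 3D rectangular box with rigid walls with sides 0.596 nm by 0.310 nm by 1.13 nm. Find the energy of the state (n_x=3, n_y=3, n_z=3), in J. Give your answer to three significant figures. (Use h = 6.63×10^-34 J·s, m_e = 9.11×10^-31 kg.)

For a 3D rectangular well E = (h²/8m_e)·Σ n_i²/L_i² = (6.63×10^-34)²/(8·9.11×10^-31) · [3²/(0.596 nm)² + 3²/(0.310 nm)² + 3²/(1.13 nm)²].
Evaluating gives E = 7.60×10^-18 J.

E = 7.60×10^-18 J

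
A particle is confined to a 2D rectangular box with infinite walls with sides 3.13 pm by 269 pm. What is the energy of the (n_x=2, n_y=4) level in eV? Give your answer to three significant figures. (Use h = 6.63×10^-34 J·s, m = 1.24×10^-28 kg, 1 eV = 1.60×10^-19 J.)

E = 1.13×10^3 eV

For a 2D rectangular well E = (h²/8m)·Σ n_i²/L_i² = (6.63×10^-34)²/(8·1.24×10^-28) · [2²/(3.13 pm)² + 4²/(269 pm)²].
Evaluating gives E = 1.810×10^-16 J = 1.13×10^3 eV.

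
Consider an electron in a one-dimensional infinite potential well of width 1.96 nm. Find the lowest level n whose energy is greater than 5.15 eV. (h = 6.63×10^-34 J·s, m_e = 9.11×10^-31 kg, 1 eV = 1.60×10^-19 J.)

E_1 = h²/(8m_eL²) = 1.570×10^-20 J = 0.09813 eV.
Need n² > 5.15/0.09813 = 52.48, i.e. n > 7.244.
The smallest integer satisfying this is n = 8.

n = 8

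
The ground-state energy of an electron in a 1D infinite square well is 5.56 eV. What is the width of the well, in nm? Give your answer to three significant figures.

L = 0.260 nm

From E_n = n²h²/(8m_eL²), L = n·h/√(8m_eE_n).
E_1 = 5.56 eV = 8.907×10^-19 J, so L = 1·6.626×10^-34/√(8·9.109×10^-31·8.907×10^-19) = 2.60×10^-10 m = 0.260 nm.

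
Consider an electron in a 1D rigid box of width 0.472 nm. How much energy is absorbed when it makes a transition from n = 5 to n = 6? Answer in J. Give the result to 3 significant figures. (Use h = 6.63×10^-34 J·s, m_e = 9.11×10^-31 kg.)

E_1 = h²/(8m_eL²) = 2.707×10^-19 J.
|ΔE| = |5² − 6²|·E_1 = 11·2.707×10^-19 J = 2.98×10^-18 J.

|ΔE| = 2.98×10^-18 J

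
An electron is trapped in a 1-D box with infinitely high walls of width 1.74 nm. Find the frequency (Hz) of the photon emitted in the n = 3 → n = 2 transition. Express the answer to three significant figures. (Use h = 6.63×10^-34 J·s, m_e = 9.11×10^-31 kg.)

E_1 = h²/(8m_eL²) = 1.992×10^-20 J and ΔE = (3² − 2²)E_1 = 9.960×10^-20 J.
f = ΔE/h = 9.960×10^-20/6.63×10^-34 = 1.50×10^14 Hz.

f = 1.50×10^14 Hz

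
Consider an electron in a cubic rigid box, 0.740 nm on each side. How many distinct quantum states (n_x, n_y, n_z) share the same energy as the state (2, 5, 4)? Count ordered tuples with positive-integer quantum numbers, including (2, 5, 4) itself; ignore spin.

The level has n_x² + n_y² + n_z² = 45. The ordered positive-integer solutions are (2, 4, 5), (2, 5, 4), (4, 2, 5), (4, 5, 2), (5, 2, 4), (5, 4, 2).
That gives 6 states.

degeneracy = 6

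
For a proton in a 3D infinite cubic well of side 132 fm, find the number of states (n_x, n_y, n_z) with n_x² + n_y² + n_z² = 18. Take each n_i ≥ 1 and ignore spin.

degeneracy = 3

The level has n_x² + n_y² + n_z² = 18. The ordered positive-integer solutions are (1, 1, 4), (1, 4, 1), (4, 1, 1).
That gives 3 states.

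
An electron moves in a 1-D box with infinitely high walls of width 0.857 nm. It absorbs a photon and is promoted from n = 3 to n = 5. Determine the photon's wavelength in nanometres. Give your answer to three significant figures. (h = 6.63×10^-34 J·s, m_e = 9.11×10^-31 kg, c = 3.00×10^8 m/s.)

λ = 151 nm

E_1 = h²/(8m_eL²) = 8.212×10^-20 J, so ΔE = (5² − 3²)E_1 = 1.314×10^-18 J.
λ = hc/ΔE = (6.63×10^-34·3.00×10^8)/1.314×10^-18 = 1.51×10^-7 m = 151 nm.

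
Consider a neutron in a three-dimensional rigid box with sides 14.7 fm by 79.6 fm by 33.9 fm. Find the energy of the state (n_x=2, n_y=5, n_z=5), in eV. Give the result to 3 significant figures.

E = 9.04×10^6 eV

For a 3D rectangular well E = (h²/8m_n)·Σ n_i²/L_i² = (6.626×10^-34)²/(8·1.675×10^-27) · [2²/(14.7 fm)² + 5²/(79.6 fm)² + 5²/(33.9 fm)²].
Evaluating gives E = 1.449×10^-12 J = 9.04×10^6 eV.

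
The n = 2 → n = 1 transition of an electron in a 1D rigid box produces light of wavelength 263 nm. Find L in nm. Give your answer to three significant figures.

L = 0.489 nm

The photon carries ΔE = hc/λ = 6.626×10^-34·2.998×10^8/2.63×10^-7 m = 7.553×10^-19 J.
Since ΔE = (2² − 1²)E_1, E_1 = 2.518×10^-19 J, and L = h/√(8m_eE_1) = 4.89×10^-10 m = 0.489 nm.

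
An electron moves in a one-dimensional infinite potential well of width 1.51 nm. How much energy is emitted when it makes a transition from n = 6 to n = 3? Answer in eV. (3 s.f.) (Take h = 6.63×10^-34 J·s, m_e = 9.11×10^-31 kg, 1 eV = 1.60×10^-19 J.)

E_1 = h²/(8m_eL²) = 2.645×10^-20 J.
|ΔE| = |6² − 3²|·E_1 = 27·2.645×10^-20 J = 7.141×10^-19 J = 4.46 eV.

|ΔE| = 4.46 eV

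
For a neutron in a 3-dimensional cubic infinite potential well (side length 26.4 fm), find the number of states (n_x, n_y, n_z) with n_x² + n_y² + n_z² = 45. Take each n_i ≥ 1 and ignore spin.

The level has n_x² + n_y² + n_z² = 45. The ordered positive-integer solutions are (2, 4, 5), (2, 5, 4), (4, 2, 5), (4, 5, 2), (5, 2, 4), (5, 4, 2).
That gives 6 states.

degeneracy = 6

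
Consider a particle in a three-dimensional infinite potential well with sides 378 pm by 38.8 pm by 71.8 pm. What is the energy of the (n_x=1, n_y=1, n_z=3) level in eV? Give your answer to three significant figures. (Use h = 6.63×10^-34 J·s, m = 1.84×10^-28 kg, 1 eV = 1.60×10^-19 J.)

For a 3D rectangular well E = (h²/8m)·Σ n_i²/L_i² = (6.63×10^-34)²/(8·1.84×10^-28) · [1²/(378 pm)² + 1²/(38.8 pm)² + 3²/(71.8 pm)²].
Evaluating gives E = 7.218×10^-19 J = 4.51 eV.

E = 4.51 eV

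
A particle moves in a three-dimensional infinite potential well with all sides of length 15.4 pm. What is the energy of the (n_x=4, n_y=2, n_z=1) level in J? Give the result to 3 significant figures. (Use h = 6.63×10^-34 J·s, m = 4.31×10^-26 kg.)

E = 1.13×10^-19 J

For a 3D rectangular well E = (h²/8m)·Σ n_i²/L_i² = (6.63×10^-34)²/(8·4.31×10^-26) · [4²/(15.4 pm)² + 2²/(15.4 pm)² + 1²/(15.4 pm)²].
Evaluating gives E = 1.13×10^-19 J.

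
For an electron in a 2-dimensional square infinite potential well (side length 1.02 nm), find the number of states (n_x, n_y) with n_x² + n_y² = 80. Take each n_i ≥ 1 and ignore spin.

The level has n_x² + n_y² = 80. The ordered positive-integer solutions are (4, 8), (8, 4).
That gives 2 states.

degeneracy = 2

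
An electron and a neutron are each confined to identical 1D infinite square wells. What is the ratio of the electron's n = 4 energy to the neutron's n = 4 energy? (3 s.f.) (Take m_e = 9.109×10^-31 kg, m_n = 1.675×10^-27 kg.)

1.84×10^3

E_n ∝ 1/m at fixed n and L, so the ratio is m_n/m_e = 1.675×10^-27/9.109×10^-31 = 1.84×10^3.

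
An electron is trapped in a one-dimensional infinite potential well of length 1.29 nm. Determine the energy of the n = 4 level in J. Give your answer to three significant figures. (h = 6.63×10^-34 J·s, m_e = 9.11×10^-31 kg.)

For an infinite well E_n = n²h²/(8m_eL²), so E_1 = h²/(8m_eL²) = (6.63×10^-34)²/(8·9.11×10^-31·(1.29×10^-9 m)²) = 3.624×10^-20 J.
Then E_4 = 4²·E_1 = 16·3.624×10^-20 J = 5.80×10^-19 J.

E_4 = 5.80×10^-19 J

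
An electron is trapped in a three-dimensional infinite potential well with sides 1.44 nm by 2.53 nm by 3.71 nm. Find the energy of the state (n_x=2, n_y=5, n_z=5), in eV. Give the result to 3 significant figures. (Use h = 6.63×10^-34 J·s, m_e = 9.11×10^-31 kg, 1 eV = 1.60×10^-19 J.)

For a 3D rectangular well E = (h²/8m_e)·Σ n_i²/L_i² = (6.63×10^-34)²/(8·9.11×10^-31) · [2²/(1.44 nm)² + 5²/(2.53 nm)² + 5²/(3.71 nm)²].
Evaluating gives E = 4.615×10^-19 J = 2.88 eV.

E = 2.88 eV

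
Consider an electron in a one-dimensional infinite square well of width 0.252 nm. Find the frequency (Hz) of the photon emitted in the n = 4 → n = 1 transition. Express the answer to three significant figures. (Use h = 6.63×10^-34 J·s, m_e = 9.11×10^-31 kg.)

f = 2.15×10^16 Hz

E_1 = h²/(8m_eL²) = 9.498×10^-19 J and ΔE = (4² − 1²)E_1 = 1.425×10^-17 J.
f = ΔE/h = 1.425×10^-17/6.63×10^-34 = 2.15×10^16 Hz.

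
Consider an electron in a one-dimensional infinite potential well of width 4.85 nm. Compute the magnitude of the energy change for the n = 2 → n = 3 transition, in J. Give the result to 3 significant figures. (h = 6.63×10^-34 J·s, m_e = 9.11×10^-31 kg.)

|ΔE| = 1.28×10^-20 J

E_1 = h²/(8m_eL²) = 2.564×10^-21 J.
|ΔE| = |2² − 3²|·E_1 = 5·2.564×10^-21 J = 1.28×10^-20 J.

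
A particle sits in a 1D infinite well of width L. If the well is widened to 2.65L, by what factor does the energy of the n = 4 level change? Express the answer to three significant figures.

0.142

E_n ∝ 1/L², so the energy scales by 1/2.65² = 0.142.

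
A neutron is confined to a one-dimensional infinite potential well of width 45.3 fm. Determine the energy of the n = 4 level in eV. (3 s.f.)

For an infinite well E_n = n²h²/(8m_nL²), so E_1 = h²/(8m_nL²) = (6.626×10^-34)²/(8·1.675×10^-27·(4.53×10^-14 m)²) = 1.597×10^-14 J.
Then E_4 = 4²·E_1 = 16·1.597×10^-14 J = 2.555×10^-13 J.
Converting, E_4 = 2.555×10^-13 J / (1.602×10^-19 J/eV) = 1.59×10^6 eV.

E_4 = 1.59×10^6 eV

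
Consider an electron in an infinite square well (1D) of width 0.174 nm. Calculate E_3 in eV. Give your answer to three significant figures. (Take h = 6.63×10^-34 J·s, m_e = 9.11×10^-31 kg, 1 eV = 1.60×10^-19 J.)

For an infinite well E_n = n²h²/(8m_eL²), so E_1 = h²/(8m_eL²) = (6.63×10^-34)²/(8·9.11×10^-31·(1.74×10^-10 m)²) = 1.992×10^-18 J.
Then E_3 = 3²·E_1 = 9·1.992×10^-18 J = 1.793×10^-17 J.
Converting, E_3 = 1.793×10^-17 J / (1.60×10^-19 J/eV) = 112 eV.

E_3 = 112 eV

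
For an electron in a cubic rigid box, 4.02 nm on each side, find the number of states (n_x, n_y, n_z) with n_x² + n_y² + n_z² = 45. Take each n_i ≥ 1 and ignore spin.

The level has n_x² + n_y² + n_z² = 45. The ordered positive-integer solutions are (2, 4, 5), (2, 5, 4), (4, 2, 5), (4, 5, 2), (5, 2, 4), (5, 4, 2).
That gives 6 states.

degeneracy = 6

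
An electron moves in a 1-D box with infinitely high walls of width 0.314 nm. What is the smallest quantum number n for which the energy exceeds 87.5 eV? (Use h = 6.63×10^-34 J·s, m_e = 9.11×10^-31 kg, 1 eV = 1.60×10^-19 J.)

E_1 = h²/(8m_eL²) = 6.117×10^-19 J = 3.823 eV.
Need n² > 87.5/3.823 = 22.89, i.e. n > 4.784.
The smallest integer satisfying this is n = 5.

n = 5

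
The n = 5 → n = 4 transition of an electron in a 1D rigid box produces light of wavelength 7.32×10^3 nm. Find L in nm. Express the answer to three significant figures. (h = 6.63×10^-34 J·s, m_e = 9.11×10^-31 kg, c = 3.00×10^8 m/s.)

The photon carries ΔE = hc/λ = 6.63×10^-34·3.00×10^8/7.32×10^-6 m = 2.717×10^-20 J.
Since ΔE = (5² − 4²)E_1, E_1 = 3.019×10^-21 J, and L = h/√(8m_eE_1) = 4.47×10^-9 m = 4.47 nm.

L = 4.47 nm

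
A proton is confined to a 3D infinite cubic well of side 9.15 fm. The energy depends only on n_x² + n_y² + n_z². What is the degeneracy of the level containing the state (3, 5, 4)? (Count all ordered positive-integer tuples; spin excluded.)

The level has n_x² + n_y² + n_z² = 50. The ordered positive-integer solutions are (3, 4, 5), (3, 5, 4), (4, 3, 5), (4, 5, 3), (5, 3, 4), (5, 4, 3).
That gives 6 states.

degeneracy = 6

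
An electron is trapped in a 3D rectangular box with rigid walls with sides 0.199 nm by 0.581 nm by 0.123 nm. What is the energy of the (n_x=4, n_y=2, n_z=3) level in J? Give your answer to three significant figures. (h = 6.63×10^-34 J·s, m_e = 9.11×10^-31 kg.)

For a 3D rectangular well E = (h²/8m_e)·Σ n_i²/L_i² = (6.63×10^-34)²/(8·9.11×10^-31) · [4²/(0.199 nm)² + 2²/(0.581 nm)² + 3²/(0.123 nm)²].
Evaluating gives E = 6.10×10^-17 J.

E = 6.10×10^-17 J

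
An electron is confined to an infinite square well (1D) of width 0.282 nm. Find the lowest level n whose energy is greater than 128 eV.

n = 6

E_1 = h²/(8m_eL²) = 7.576×10^-19 J = 4.729 eV.
Need n² > 128/4.729 = 27.07, i.e. n > 5.203.
The smallest integer satisfying this is n = 6.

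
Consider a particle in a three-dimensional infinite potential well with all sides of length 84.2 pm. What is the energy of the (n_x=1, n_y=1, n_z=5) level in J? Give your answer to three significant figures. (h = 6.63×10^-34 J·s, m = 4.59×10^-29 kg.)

E = 4.56×10^-18 J

For a 3D rectangular well E = (h²/8m)·Σ n_i²/L_i² = (6.63×10^-34)²/(8·4.59×10^-29) · [1²/(84.2 pm)² + 1²/(84.2 pm)² + 5²/(84.2 pm)²].
Evaluating gives E = 4.56×10^-18 J.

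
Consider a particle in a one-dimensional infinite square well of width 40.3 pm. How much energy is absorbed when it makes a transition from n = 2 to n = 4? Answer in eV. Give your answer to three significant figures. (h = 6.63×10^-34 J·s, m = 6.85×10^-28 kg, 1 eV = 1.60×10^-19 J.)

|ΔE| = 3.70 eV

E_1 = h²/(8mL²) = 4.939×10^-20 J.
|ΔE| = |2² − 4²|·E_1 = 12·4.939×10^-20 J = 5.927×10^-19 J = 3.70 eV.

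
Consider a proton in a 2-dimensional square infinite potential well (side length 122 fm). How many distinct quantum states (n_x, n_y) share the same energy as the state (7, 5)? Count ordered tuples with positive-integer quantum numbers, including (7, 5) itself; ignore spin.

degeneracy = 2

The level has n_x² + n_y² = 74. The ordered positive-integer solutions are (5, 7), (7, 5).
That gives 2 states.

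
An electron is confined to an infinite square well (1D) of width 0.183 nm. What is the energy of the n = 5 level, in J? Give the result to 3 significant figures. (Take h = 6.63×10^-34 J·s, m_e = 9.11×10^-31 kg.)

For an infinite well E_n = n²h²/(8m_eL²), so E_1 = h²/(8m_eL²) = (6.63×10^-34)²/(8·9.11×10^-31·(1.83×10^-10 m)²) = 1.801×10^-18 J.
Then E_5 = 5²·E_1 = 25·1.801×10^-18 J = 4.50×10^-17 J.

E_5 = 4.50×10^-17 J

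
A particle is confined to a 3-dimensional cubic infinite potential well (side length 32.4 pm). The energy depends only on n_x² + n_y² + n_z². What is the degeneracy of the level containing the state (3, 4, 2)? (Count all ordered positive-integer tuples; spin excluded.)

degeneracy = 6

The level has n_x² + n_y² + n_z² = 29. The ordered positive-integer solutions are (2, 3, 4), (2, 4, 3), (3, 2, 4), (3, 4, 2), (4, 2, 3), (4, 3, 2).
That gives 6 states.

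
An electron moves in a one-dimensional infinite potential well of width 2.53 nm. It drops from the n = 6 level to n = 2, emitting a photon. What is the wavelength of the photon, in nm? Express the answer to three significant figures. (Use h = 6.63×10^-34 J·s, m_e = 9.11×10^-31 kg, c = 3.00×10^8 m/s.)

λ = 660 nm

E_1 = h²/(8m_eL²) = 9.423×10^-21 J, so ΔE = (6² − 2²)E_1 = 3.015×10^-19 J.
λ = hc/ΔE = (6.63×10^-34·3.00×10^8)/3.015×10^-19 = 6.60×10^-7 m = 660 nm.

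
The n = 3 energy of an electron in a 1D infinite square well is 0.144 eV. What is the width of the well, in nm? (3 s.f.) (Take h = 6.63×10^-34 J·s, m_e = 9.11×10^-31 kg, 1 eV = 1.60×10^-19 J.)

From E_n = n²h²/(8m_eL²), L = n·h/√(8m_eE_n).
E_3 = 0.144 eV = 2.304×10^-20 J, so L = 3·6.63×10^-34/√(8·9.11×10^-31·2.304×10^-20) = 4.85×10^-9 m = 4.85 nm.

L = 4.85 nm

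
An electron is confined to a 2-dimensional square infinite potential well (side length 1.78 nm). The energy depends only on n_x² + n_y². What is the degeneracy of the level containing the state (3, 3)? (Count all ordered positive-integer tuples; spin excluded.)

The level has n_x² + n_y² = 18. The ordered positive-integer solutions are (3, 3).
That gives 1 state.

degeneracy = 1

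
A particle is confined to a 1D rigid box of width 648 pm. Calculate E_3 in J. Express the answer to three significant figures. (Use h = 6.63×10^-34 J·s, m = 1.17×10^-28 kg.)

For an infinite well E_n = n²h²/(8mL²), so E_1 = h²/(8mL²) = (6.63×10^-34)²/(8·1.17×10^-28·(6.48×10^-10 m)²) = 1.118×10^-21 J.
Then E_3 = 3²·E_1 = 9·1.118×10^-21 J = 1.01×10^-20 J.

E_3 = 1.01×10^-20 J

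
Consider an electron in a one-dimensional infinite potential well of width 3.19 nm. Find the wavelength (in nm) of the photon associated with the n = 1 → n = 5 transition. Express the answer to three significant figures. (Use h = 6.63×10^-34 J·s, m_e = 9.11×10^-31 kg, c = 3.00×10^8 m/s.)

E_1 = h²/(8m_eL²) = 5.927×10^-21 J, so ΔE = (5² − 1²)E_1 = 1.422×10^-19 J.
λ = hc/ΔE = (6.63×10^-34·3.00×10^8)/1.422×10^-19 = 1.40×10^-6 m = 1.40×10^3 nm.

λ = 1.40×10^3 nm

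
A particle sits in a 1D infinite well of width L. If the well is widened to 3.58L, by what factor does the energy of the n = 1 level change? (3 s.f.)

0.0780

E_n ∝ 1/L², so the energy scales by 1/3.58² = 0.0780.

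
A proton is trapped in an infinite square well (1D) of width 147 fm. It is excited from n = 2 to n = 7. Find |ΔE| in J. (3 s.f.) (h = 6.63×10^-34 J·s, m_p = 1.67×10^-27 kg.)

|ΔE| = 6.85×10^-14 J

E_1 = h²/(8m_pL²) = 1.523×10^-15 J.
|ΔE| = |2² − 7²|·E_1 = 45·1.523×10^-15 J = 6.85×10^-14 J.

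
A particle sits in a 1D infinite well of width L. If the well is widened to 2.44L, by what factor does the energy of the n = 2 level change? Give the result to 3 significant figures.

E_n ∝ 1/L², so the energy scales by 1/2.44² = 0.168.

0.168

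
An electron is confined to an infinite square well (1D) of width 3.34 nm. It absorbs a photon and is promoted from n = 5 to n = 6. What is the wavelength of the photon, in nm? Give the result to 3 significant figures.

E_1 = h²/(8m_eL²) = 5.401×10^-21 J, so ΔE = (6² − 5²)E_1 = 5.941×10^-20 J.
λ = hc/ΔE = (6.626×10^-34·2.998×10^8)/5.941×10^-20 = 3.34×10^-6 m = 3.34×10^3 nm.

λ = 3.34×10^3 nm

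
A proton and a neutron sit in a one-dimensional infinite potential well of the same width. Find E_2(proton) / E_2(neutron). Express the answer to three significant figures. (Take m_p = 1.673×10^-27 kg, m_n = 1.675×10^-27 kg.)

1.00

E_n ∝ 1/m at fixed n and L, so the ratio is m_n/m_p = 1.675×10^-27/1.673×10^-27 = 1.00.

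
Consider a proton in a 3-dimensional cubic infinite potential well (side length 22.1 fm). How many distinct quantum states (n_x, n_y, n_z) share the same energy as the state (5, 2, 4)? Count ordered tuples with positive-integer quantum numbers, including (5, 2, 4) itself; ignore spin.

The level has n_x² + n_y² + n_z² = 45. The ordered positive-integer solutions are (2, 4, 5), (2, 5, 4), (4, 2, 5), (4, 5, 2), (5, 2, 4), (5, 4, 2).
That gives 6 states.

degeneracy = 6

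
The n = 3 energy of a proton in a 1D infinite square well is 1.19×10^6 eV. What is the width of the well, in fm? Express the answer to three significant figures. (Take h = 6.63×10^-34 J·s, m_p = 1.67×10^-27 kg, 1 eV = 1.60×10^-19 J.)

From E_n = n²h²/(8m_pL²), L = n·h/√(8m_pE_n).
E_3 = 1.19×10^6 eV = 1.904×10^-13 J, so L = 3·6.63×10^-34/√(8·1.67×10^-27·1.904×10^-13) = 3.94×10^-14 m = 39.4 fm.

L = 39.4 fm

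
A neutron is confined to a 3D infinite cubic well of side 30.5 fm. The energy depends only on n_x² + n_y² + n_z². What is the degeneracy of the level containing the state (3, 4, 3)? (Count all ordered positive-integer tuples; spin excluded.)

The level has n_x² + n_y² + n_z² = 34. The ordered positive-integer solutions are (3, 3, 4), (3, 4, 3), (4, 3, 3).
That gives 3 states.

degeneracy = 3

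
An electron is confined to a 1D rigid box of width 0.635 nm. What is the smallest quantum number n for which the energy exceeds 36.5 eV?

n = 7

E_1 = h²/(8m_eL²) = 1.494×10^-19 J = 0.9326 eV.
Need n² > 36.5/0.9326 = 39.14, i.e. n > 6.256.
The smallest integer satisfying this is n = 7.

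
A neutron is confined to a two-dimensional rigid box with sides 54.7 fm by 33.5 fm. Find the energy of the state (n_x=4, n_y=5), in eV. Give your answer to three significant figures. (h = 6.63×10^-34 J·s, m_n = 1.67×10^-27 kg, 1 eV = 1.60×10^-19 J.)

For a 2D rectangular well E = (h²/8m_n)·Σ n_i²/L_i² = (6.63×10^-34)²/(8·1.67×10^-27) · [4²/(54.7 fm)² + 5²/(33.5 fm)²].
Evaluating gives E = 9.089×10^-13 J = 5.68×10^6 eV.

E = 5.68×10^6 eV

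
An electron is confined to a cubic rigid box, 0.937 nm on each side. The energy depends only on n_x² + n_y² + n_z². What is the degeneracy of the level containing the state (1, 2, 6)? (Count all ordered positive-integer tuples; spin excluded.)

degeneracy = 9

The level has n_x² + n_y² + n_z² = 41. The ordered positive-integer solutions are (1, 2, 6), (1, 6, 2), (2, 1, 6), (2, 6, 1), (3, 4, 4), (4, 3, 4), (4, 4, 3), (6, 1, 2), (6, 2, 1).
That gives 9 states.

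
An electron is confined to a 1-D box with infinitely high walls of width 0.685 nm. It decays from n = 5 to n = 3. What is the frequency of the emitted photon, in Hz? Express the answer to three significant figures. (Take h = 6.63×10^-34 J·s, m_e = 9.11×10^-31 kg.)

f = 3.10×10^15 Hz

E_1 = h²/(8m_eL²) = 1.285×10^-19 J and ΔE = (5² − 3²)E_1 = 2.056×10^-18 J.
f = ΔE/h = 2.056×10^-18/6.63×10^-34 = 3.10×10^15 Hz.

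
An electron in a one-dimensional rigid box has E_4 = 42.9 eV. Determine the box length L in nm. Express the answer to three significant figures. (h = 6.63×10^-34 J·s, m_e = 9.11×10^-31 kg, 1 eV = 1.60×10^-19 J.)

L = 0.375 nm

From E_n = n²h²/(8m_eL²), L = n·h/√(8m_eE_n).
E_4 = 42.9 eV = 6.864×10^-18 J, so L = 4·6.63×10^-34/√(8·9.11×10^-31·6.864×10^-18) = 3.75×10^-10 m = 0.375 nm.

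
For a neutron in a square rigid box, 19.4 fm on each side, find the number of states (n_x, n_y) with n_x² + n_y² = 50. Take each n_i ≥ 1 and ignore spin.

degeneracy = 3

The level has n_x² + n_y² = 50. The ordered positive-integer solutions are (1, 7), (5, 5), (7, 1).
That gives 3 states.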